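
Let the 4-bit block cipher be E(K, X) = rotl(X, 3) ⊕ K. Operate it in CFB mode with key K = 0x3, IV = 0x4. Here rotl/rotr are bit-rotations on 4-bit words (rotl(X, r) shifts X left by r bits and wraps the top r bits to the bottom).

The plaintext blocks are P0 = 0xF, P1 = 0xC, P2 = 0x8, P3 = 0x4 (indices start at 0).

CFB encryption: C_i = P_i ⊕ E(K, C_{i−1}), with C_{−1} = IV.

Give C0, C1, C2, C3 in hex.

C0 = 0xE, C1 = 0x8, C2 = 0xF, C3 = 0x8

C0: E(K, 0x4) = 0x1; 0xF ⊕ 0x1 = 0xE.
C1: E(K, 0xE) = 0x4; 0xC ⊕ 0x4 = 0x8.
C2: E(K, 0x8) = 0x7; 0x8 ⊕ 0x7 = 0xF.
C3: E(K, 0xF) = 0xC; 0x4 ⊕ 0xC = 0x8.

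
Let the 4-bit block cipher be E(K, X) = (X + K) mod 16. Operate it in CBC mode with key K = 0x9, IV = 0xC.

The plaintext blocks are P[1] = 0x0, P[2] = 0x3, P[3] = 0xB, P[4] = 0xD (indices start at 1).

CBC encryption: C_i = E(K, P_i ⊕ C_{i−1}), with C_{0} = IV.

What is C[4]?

C[4] = 0x9

C[1]: P[1] ⊕ 0xC = 0xC; E(K, 0xC) = 0x5.
C[2]: P[2] ⊕ 0x5 = 0x6; E(K, 0x6) = 0xF.
C[3]: P[3] ⊕ 0xF = 0x4; E(K, 0x4) = 0xD.
C[4]: P[4] ⊕ 0xD = 0x0; E(K, 0x0) = 0x9.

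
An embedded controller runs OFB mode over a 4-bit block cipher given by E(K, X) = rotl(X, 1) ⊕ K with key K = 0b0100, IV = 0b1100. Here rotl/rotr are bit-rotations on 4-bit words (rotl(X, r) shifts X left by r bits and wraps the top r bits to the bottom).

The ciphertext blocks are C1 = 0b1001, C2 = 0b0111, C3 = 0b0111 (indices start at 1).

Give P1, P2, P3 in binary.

OFB decryption: S_i = E(K, S_{i−1}) with S_{0} = IV; P_i = C_i ⊕ S_i.
P1: S = E(K, 0b1100) = 0b1101; 0b1001 ⊕ 0b1101 = 0b0100.
P2: S = E(K, 0b1101) = 0b1111; 0b0111 ⊕ 0b1111 = 0b1000.
P3: S = E(K, 0b1111) = 0b1011; 0b0111 ⊕ 0b1011 = 0b1100.

P1 = 0b0100, P2 = 0b1000, P3 = 0b1100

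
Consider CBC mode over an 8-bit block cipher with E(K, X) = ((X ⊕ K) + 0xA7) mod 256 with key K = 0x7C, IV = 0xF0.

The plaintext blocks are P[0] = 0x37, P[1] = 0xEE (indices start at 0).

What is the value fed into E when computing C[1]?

0x8C

CBC encryption: C_i = E(K, P_i ⊕ C_{i−1}), with C_{−1} = IV.
C[0]: P[0] ⊕ 0xF0 = 0xC7; E(K, 0xC7) = 0x62.
C[1]: P[1] ⊕ 0x62 = 0x8C; E(K, 0x8C) = 0x97.
So the input to E for block [1] is 0x8C.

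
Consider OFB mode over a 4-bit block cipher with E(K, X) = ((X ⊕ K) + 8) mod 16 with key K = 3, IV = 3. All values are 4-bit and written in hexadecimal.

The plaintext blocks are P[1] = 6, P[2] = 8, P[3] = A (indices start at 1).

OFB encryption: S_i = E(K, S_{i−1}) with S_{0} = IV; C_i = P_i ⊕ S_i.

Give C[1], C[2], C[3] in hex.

C[1]: S = E(K, 3) = 8; 6 ⊕ 8 = E.
C[2]: S = E(K, 8) = 3; 8 ⊕ 3 = B.
C[3]: S = E(K, 3) = 8; A ⊕ 8 = 2.

C[1] = E, C[2] = B, C[3] = 2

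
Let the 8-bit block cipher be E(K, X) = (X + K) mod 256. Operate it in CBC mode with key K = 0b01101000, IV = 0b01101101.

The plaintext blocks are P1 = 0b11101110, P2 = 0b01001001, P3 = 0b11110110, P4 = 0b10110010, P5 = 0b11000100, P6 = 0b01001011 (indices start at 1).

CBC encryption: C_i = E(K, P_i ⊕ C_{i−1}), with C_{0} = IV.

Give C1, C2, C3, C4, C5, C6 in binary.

C1 = 0b11101011, C2 = 0b00001010, C3 = 0b01100100, C4 = 0b00111110, C5 = 0b01100010, C6 = 0b10010001

C1: P1 ⊕ 0b01101101 = 0b10000011; E(K, 0b10000011) = 0b11101011.
C2: P2 ⊕ 0b11101011 = 0b10100010; E(K, 0b10100010) = 0b00001010.
C3: P3 ⊕ 0b00001010 = 0b11111100; E(K, 0b11111100) = 0b01100100.
C4: P4 ⊕ 0b01100100 = 0b11010110; E(K, 0b11010110) = 0b00111110.
C5: P5 ⊕ 0b00111110 = 0b11111010; E(K, 0b11111010) = 0b01100010.
C6: P6 ⊕ 0b01100010 = 0b00101001; E(K, 0b00101001) = 0b10010001.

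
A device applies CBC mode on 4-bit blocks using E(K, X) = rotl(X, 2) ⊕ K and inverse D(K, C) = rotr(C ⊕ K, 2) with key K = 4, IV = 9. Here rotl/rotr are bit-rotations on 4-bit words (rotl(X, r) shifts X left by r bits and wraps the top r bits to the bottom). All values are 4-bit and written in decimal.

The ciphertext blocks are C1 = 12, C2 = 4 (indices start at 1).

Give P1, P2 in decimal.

P1 = 11, P2 = 12

CBC decryption: P_i = D(K, C_i) ⊕ C_{i−1}, with C_{0} = IV.
P1: D(K, 12) = 2; 2 ⊕ 9 = 11.
P2: D(K, 4) = 0; 0 ⊕ 12 = 12.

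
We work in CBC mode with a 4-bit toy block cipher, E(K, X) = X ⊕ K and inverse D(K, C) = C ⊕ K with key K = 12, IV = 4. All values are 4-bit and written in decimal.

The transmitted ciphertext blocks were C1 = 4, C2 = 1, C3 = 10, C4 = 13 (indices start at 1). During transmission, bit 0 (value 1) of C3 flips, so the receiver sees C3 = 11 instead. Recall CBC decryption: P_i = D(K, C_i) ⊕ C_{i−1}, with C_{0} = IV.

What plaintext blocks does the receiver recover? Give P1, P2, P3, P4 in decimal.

Only C3 changed, to 11. In CBC, a change in C_i garbles P_i and flips the same bit in P_{i+1}. Decrypting the received ciphertext:
P1: D(K, 4) = 8; 8 ⊕ 4 = 12.
P2: D(K, 1) = 13; 13 ⊕ 4 = 9.
P3: D(K, 11) = 7; 7 ⊕ 1 = 6.
P4: D(K, 13) = 1; 1 ⊕ 11 = 10.
Blocks that differ from the original plaintext: P3, P4.

P1 = 12, P2 = 9, P3 = 6, P4 = 10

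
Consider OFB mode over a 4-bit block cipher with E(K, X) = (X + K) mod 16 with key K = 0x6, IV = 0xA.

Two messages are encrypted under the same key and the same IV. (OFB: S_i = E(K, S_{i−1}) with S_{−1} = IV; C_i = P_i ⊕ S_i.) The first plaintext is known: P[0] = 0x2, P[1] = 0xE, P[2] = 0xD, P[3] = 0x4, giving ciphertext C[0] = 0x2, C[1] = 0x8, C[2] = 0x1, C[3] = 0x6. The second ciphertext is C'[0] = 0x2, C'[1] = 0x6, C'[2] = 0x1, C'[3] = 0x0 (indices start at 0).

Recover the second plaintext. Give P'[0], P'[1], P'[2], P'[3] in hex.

In OFB with a reused IV, both messages share the same keystream S_i, so C_i ⊕ C'_i = P_i ⊕ P'_i and thus P'_i = P_i ⊕ C_i ⊕ C'_i.
P'[0]: 0x2 ⊕ 0x2 ⊕ 0x2 = 0x2.
P'[1]: 0xE ⊕ 0x8 ⊕ 0x6 = 0x0.
P'[2]: 0xD ⊕ 0x1 ⊕ 0x1 = 0xD.
P'[3]: 0x4 ⊕ 0x6 ⊕ 0x0 = 0x2.

P'[0] = 0x2, P'[1] = 0x0, P'[2] = 0xD, P'[3] = 0x2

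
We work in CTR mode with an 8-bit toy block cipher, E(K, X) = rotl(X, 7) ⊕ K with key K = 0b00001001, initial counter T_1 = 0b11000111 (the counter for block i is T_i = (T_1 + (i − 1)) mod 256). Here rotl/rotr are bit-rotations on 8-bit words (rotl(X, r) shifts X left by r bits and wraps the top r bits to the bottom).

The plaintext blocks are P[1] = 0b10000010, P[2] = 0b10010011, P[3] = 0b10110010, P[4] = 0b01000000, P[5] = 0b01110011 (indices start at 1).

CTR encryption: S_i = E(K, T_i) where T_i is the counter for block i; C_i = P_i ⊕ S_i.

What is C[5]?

C[1]: T = 0b11000111, S = E(K, T) = 0b11101010; 0b10000010 ⊕ 0b11101010 = 0b01101000.
C[2]: T = 0b11001000, S = E(K, T) = 0b01101101; 0b10010011 ⊕ 0b01101101 = 0b11111110.
C[3]: T = 0b11001001, S = E(K, T) = 0b11101101; 0b10110010 ⊕ 0b11101101 = 0b01011111.
C[4]: T = 0b11001010, S = E(K, T) = 0b01101100; 0b01000000 ⊕ 0b01101100 = 0b00101100.
C[5]: T = 0b11001011, S = E(K, T) = 0b11101100; 0b01110011 ⊕ 0b11101100 = 0b10011111.

C[5] = 0b10011111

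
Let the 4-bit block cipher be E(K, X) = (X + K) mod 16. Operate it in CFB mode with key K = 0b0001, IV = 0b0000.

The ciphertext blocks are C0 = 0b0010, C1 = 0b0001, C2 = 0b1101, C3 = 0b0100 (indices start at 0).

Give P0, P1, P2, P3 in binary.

CFB decryption: P_i = C_i ⊕ E(K, C_{i−1}), with C_{−1} = IV.
P0: E(K, 0b0000) = 0b0001; 0b0010 ⊕ 0b0001 = 0b0011.
P1: E(K, 0b0010) = 0b0011; 0b0001 ⊕ 0b0011 = 0b0010.
P2: E(K, 0b0001) = 0b0010; 0b1101 ⊕ 0b0010 = 0b1111.
P3: E(K, 0b1101) = 0b1110; 0b0100 ⊕ 0b1110 = 0b1010.

P0 = 0b0011, P1 = 0b0010, P2 = 0b1111, P3 = 0b1010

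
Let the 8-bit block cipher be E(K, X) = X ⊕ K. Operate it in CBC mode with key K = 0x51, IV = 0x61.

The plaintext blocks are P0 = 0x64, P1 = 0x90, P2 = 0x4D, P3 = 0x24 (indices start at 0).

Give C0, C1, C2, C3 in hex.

CBC encryption: C_i = E(K, P_i ⊕ C_{i−1}), with C_{−1} = IV.
C0: P0 ⊕ 0x61 = 0x05; E(K, 0x05) = 0x54.
C1: P1 ⊕ 0x54 = 0xC4; E(K, 0xC4) = 0x95.
C2: P2 ⊕ 0x95 = 0xD8; E(K, 0xD8) = 0x89.
C3: P3 ⊕ 0x89 = 0xAD; E(K, 0xAD) = 0xFC.

C0 = 0x54, C1 = 0x95, C2 = 0x89, C3 = 0xFC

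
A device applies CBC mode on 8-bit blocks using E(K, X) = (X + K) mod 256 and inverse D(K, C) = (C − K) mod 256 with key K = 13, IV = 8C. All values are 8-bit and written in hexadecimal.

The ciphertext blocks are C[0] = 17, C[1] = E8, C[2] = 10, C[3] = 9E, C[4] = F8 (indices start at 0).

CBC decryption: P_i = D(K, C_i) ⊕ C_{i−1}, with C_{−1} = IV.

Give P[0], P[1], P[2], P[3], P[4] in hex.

P[0]: D(K, 17) = 04; 04 ⊕ 8C = 88.
P[1]: D(K, E8) = D5; D5 ⊕ 17 = C2.
P[2]: D(K, 10) = FD; FD ⊕ E8 = 15.
P[3]: D(K, 9E) = 8B; 8B ⊕ 10 = 9B.
P[4]: D(K, F8) = E5; E5 ⊕ 9E = 7B.

P[0] = 88, P[1] = C2, P[2] = 15, P[3] = 9B, P[4] = 7B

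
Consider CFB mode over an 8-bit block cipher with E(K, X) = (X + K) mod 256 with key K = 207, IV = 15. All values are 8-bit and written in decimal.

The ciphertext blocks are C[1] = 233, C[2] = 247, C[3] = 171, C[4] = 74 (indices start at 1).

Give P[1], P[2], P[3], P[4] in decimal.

P[1] = 55, P[2] = 79, P[3] = 109, P[4] = 48

CFB decryption: P_i = C_i ⊕ E(K, C_{i−1}), with C_{0} = IV.
P[1]: E(K, 15) = 222; 233 ⊕ 222 = 55.
P[2]: E(K, 233) = 184; 247 ⊕ 184 = 79.
P[3]: E(K, 247) = 198; 171 ⊕ 198 = 109.
P[4]: E(K, 171) = 122; 74 ⊕ 122 = 48.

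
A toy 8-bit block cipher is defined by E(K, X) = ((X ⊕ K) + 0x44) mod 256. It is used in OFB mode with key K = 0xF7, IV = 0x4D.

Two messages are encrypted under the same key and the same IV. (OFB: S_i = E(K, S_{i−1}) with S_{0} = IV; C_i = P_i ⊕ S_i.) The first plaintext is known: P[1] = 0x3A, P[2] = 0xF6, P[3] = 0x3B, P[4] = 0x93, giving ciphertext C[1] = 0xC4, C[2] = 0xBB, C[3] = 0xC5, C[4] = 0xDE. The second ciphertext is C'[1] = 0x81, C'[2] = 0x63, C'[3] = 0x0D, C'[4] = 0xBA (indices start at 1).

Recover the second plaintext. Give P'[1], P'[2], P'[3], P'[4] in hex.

P'[1] = 0x7F, P'[2] = 0x2E, P'[3] = 0xF3, P'[4] = 0xF7

In OFB with a reused IV, both messages share the same keystream S_i, so C_i ⊕ C'_i = P_i ⊕ P'_i and thus P'_i = P_i ⊕ C_i ⊕ C'_i.
P'[1]: 0x3A ⊕ 0xC4 ⊕ 0x81 = 0x7F.
P'[2]: 0xF6 ⊕ 0xBB ⊕ 0x63 = 0x2E.
P'[3]: 0x3B ⊕ 0xC5 ⊕ 0x0D = 0xF3.
P'[4]: 0x93 ⊕ 0xDE ⊕ 0xBA = 0xF7.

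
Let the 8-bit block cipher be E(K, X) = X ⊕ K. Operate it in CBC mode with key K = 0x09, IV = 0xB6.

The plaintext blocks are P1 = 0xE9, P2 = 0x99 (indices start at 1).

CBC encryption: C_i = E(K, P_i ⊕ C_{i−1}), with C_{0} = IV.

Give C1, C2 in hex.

C1 = 0x56, C2 = 0xC6

C1: P1 ⊕ 0xB6 = 0x5F; E(K, 0x5F) = 0x56.
C2: P2 ⊕ 0x56 = 0xCF; E(K, 0xCF) = 0xC6.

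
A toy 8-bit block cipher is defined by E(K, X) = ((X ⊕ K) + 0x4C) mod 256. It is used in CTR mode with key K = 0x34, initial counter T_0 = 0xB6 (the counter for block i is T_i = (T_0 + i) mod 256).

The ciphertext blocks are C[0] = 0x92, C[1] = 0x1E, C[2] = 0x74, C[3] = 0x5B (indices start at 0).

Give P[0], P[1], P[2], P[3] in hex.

CTR decryption: S_i = E(K, T_i) where T_i is the counter for block i; P_i = C_i ⊕ S_i.
P[0]: T = 0xB6, S = E(K, T) = 0xCE; 0x92 ⊕ 0xCE = 0x5C.
P[1]: T = 0xB7, S = E(K, T) = 0xCF; 0x1E ⊕ 0xCF = 0xD1.
P[2]: T = 0xB8, S = E(K, T) = 0xD8; 0x74 ⊕ 0xD8 = 0xAC.
P[3]: T = 0xB9, S = E(K, T) = 0xD9; 0x5B ⊕ 0xD9 = 0x82.

P[0] = 0x5C, P[1] = 0xD1, P[2] = 0xAC, P[3] = 0x82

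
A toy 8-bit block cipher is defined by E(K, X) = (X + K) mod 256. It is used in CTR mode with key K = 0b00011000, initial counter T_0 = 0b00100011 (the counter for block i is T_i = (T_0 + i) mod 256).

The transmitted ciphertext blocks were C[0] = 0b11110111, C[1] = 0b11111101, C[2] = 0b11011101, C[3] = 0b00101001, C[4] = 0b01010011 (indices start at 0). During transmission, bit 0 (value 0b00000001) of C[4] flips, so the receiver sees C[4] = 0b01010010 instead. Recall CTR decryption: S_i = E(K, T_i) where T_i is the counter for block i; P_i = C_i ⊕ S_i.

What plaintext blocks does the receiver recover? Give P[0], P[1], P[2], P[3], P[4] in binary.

P[0] = 0b11001100, P[1] = 0b11000001, P[2] = 0b11100000, P[3] = 0b00010111, P[4] = 0b01101101

Only C[4] changed, to 0b01010010. In CTR, a change in C_i flips the same bit in P_i only; the keystream is unaffected. Decrypting the received ciphertext:
P[0]: T = 0b00100011, S = E(K, T) = 0b00111011; 0b11110111 ⊕ 0b00111011 = 0b11001100.
P[1]: T = 0b00100100, S = E(K, T) = 0b00111100; 0b11111101 ⊕ 0b00111100 = 0b11000001.
P[2]: T = 0b00100101, S = E(K, T) = 0b00111101; 0b11011101 ⊕ 0b00111101 = 0b11100000.
P[3]: T = 0b00100110, S = E(K, T) = 0b00111110; 0b00101001 ⊕ 0b00111110 = 0b00010111.
P[4]: T = 0b00100111, S = E(K, T) = 0b00111111; 0b01010010 ⊕ 0b00111111 = 0b01101101.
Blocks that differ from the original plaintext: P[4].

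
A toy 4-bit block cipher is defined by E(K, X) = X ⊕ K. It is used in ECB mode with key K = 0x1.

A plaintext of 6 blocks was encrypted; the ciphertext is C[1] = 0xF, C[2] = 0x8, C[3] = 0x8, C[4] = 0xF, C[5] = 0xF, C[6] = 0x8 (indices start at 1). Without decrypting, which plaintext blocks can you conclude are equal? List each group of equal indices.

ECB encrypts each block independently with the same key, so equal ciphertext blocks imply equal plaintext blocks.
C[1] = C[4] = C[5] = 0xF, so P[1] = P[4] = P[5].
C[2] = C[3] = C[6] = 0x8, so P[2] = P[3] = P[6].

P[1] = P[4] = P[5]; P[2] = P[3] = P[6]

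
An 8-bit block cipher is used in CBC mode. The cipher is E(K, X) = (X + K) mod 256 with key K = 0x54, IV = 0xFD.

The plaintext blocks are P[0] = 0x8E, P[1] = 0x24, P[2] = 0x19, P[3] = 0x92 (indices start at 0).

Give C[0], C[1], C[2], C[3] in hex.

C[0] = 0xC7, C[1] = 0x37, C[2] = 0x82, C[3] = 0x64

CBC encryption: C_i = E(K, P_i ⊕ C_{i−1}), with C_{−1} = IV.
C[0]: P[0] ⊕ 0xFD = 0x73; E(K, 0x73) = 0xC7.
C[1]: P[1] ⊕ 0xC7 = 0xE3; E(K, 0xE3) = 0x37.
C[2]: P[2] ⊕ 0x37 = 0x2E; E(K, 0x2E) = 0x82.
C[3]: P[3] ⊕ 0x82 = 0x10; E(K, 0x10) = 0x64.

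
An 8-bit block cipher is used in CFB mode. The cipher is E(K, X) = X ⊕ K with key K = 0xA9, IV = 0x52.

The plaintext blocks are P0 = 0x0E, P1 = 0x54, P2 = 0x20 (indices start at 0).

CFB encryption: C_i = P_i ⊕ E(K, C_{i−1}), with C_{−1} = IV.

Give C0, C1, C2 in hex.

C0 = 0xF5, C1 = 0x08, C2 = 0x81

C0: E(K, 0x52) = 0xFB; 0x0E ⊕ 0xFB = 0xF5.
C1: E(K, 0xF5) = 0x5C; 0x54 ⊕ 0x5C = 0x08.
C2: E(K, 0x08) = 0xA1; 0x20 ⊕ 0xA1 = 0x81.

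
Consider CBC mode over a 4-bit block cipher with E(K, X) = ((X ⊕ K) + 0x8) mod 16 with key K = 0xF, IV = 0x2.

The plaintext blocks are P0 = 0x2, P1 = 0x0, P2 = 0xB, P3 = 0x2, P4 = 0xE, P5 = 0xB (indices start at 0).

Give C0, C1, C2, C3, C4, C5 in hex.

CBC encryption: C_i = E(K, P_i ⊕ C_{i−1}), with C_{−1} = IV.
C0: P0 ⊕ 0x2 = 0x0; E(K, 0x0) = 0x7.
C1: P1 ⊕ 0x7 = 0x7; E(K, 0x7) = 0x0.
C2: P2 ⊕ 0x0 = 0xB; E(K, 0xB) = 0xC.
C3: P3 ⊕ 0xC = 0xE; E(K, 0xE) = 0x9.
C4: P4 ⊕ 0x9 = 0x7; E(K, 0x7) = 0x0.
C5: P5 ⊕ 0x0 = 0xB; E(K, 0xB) = 0xC.

C0 = 0x7, C1 = 0x0, C2 = 0xC, C3 = 0x9, C4 = 0x0, C5 = 0xC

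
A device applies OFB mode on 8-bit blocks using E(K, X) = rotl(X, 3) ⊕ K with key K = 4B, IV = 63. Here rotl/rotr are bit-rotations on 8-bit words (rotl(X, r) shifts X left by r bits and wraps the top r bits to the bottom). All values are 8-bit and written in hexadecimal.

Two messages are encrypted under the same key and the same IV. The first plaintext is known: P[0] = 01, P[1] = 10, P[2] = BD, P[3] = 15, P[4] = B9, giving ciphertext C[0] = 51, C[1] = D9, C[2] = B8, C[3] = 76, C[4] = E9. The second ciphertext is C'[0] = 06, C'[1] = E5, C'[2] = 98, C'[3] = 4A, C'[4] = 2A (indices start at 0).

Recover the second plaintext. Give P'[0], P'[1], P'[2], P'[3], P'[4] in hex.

P'[0] = 56, P'[1] = 2C, P'[2] = 9D, P'[3] = 29, P'[4] = 7A

In OFB with a reused IV, both messages share the same keystream S_i, so C_i ⊕ C'_i = P_i ⊕ P'_i and thus P'_i = P_i ⊕ C_i ⊕ C'_i.
P'[0]: 01 ⊕ 51 ⊕ 06 = 56.
P'[1]: 10 ⊕ D9 ⊕ E5 = 2C.
P'[2]: BD ⊕ B8 ⊕ 98 = 9D.
P'[3]: 15 ⊕ 76 ⊕ 4A = 29.
P'[4]: B9 ⊕ E9 ⊕ 2A = 7A.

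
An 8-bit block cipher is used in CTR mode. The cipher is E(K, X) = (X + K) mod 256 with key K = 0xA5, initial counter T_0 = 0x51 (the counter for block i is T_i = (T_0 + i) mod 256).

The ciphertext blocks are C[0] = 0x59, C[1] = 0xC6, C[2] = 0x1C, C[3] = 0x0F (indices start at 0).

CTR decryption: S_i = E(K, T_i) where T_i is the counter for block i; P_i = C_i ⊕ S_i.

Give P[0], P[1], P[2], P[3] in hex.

P[0]: T = 0x51, S = E(K, T) = 0xF6; 0x59 ⊕ 0xF6 = 0xAF.
P[1]: T = 0x52, S = E(K, T) = 0xF7; 0xC6 ⊕ 0xF7 = 0x31.
P[2]: T = 0x53, S = E(K, T) = 0xF8; 0x1C ⊕ 0xF8 = 0xE4.
P[3]: T = 0x54, S = E(K, T) = 0xF9; 0x0F ⊕ 0xF9 = 0xF6.

P[0] = 0xAF, P[1] = 0x31, P[2] = 0xE4, P[3] = 0xF6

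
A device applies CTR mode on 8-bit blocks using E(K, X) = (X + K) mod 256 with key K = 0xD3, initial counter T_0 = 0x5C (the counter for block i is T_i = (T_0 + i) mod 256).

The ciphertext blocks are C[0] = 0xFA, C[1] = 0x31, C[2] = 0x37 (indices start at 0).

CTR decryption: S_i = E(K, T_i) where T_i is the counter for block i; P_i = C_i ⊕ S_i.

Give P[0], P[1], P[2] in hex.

P[0]: T = 0x5C, S = E(K, T) = 0x2F; 0xFA ⊕ 0x2F = 0xD5.
P[1]: T = 0x5D, S = E(K, T) = 0x30; 0x31 ⊕ 0x30 = 0x01.
P[2]: T = 0x5E, S = E(K, T) = 0x31; 0x37 ⊕ 0x31 = 0x06.

P[0] = 0xD5, P[1] = 0x01, P[2] = 0x06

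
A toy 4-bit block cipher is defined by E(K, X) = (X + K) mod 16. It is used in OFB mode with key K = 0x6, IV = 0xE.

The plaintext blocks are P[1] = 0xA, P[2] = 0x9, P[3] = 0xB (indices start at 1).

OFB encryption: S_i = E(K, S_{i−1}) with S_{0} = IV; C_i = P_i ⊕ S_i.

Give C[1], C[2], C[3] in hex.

C[1]: S = E(K, 0xE) = 0x4; 0xA ⊕ 0x4 = 0xE.
C[2]: S = E(K, 0x4) = 0xA; 0x9 ⊕ 0xA = 0x3.
C[3]: S = E(K, 0xA) = 0x0; 0xB ⊕ 0x0 = 0xB.

C[1] = 0xE, C[2] = 0x3, C[3] = 0xB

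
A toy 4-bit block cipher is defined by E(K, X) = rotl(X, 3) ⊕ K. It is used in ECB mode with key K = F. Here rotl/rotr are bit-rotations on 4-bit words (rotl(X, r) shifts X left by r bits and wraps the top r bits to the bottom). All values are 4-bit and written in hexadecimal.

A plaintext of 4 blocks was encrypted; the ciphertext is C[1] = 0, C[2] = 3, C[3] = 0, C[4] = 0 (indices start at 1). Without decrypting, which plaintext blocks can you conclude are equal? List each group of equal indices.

P[1] = P[3] = P[4]

ECB encrypts each block independently with the same key, so equal ciphertext blocks imply equal plaintext blocks.
C[1] = C[3] = C[4] = 0, so P[1] = P[3] = P[4].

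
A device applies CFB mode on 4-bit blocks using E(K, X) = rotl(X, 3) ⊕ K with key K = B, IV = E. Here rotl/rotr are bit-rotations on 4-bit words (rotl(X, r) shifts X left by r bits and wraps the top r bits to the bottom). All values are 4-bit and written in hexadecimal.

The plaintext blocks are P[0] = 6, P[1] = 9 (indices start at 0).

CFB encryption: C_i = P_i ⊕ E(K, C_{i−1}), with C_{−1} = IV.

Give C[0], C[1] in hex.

C[0] = A, C[1] = 7

C[0]: E(K, E) = C; 6 ⊕ C = A.
C[1]: E(K, A) = E; 9 ⊕ E = 7.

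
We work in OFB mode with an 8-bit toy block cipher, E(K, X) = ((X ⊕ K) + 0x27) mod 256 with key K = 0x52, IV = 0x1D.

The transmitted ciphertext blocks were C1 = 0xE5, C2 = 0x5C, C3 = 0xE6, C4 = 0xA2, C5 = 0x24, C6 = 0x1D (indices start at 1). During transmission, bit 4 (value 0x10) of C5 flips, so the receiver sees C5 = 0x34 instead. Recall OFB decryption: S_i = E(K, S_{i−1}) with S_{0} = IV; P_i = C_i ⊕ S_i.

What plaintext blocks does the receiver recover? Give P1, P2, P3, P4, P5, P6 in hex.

P1 = 0x93, P2 = 0x17, P3 = 0xA6, P4 = 0x9B, P5 = 0xA6, P6 = 0xFA

Only C5 changed, to 0x34. In OFB, a change in C_i flips the same bit in P_i only; the keystream is unaffected. Decrypting the received ciphertext:
P1: S = E(K, 0x1D) = 0x76; 0xE5 ⊕ 0x76 = 0x93.
P2: S = E(K, 0x76) = 0x4B; 0x5C ⊕ 0x4B = 0x17.
P3: S = E(K, 0x4B) = 0x40; 0xE6 ⊕ 0x40 = 0xA6.
P4: S = E(K, 0x40) = 0x39; 0xA2 ⊕ 0x39 = 0x9B.
P5: S = E(K, 0x39) = 0x92; 0x34 ⊕ 0x92 = 0xA6.
P6: S = E(K, 0x92) = 0xE7; 0x1D ⊕ 0xE7 = 0xFA.
Blocks that differ from the original plaintext: P5.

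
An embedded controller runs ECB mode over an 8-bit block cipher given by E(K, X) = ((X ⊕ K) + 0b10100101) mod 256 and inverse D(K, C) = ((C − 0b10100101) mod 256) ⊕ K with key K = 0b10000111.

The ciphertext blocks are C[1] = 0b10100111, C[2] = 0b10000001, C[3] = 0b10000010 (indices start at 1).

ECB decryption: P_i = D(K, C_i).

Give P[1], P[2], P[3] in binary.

P[1] = 0b10000101, P[2] = 0b01011011, P[3] = 0b01011010

P[1]: D(K, 0b10100111) = 0b10000101.
P[2]: D(K, 0b10000001) = 0b01011011.
P[3]: D(K, 0b10000010) = 0b01011010.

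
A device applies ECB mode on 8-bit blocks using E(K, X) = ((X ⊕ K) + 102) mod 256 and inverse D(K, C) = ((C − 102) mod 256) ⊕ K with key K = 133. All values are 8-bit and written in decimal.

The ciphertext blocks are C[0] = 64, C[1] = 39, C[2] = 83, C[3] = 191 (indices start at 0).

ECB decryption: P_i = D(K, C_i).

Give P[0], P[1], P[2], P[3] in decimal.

P[0]: D(K, 64) = 95.
P[1]: D(K, 39) = 68.
P[2]: D(K, 83) = 104.
P[3]: D(K, 191) = 220.

P[0] = 95, P[1] = 68, P[2] = 104, P[3] = 220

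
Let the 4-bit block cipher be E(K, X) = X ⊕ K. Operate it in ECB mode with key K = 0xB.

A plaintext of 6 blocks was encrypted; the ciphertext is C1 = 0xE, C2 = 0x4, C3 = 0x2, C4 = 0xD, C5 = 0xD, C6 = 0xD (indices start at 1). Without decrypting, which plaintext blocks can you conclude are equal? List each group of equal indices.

P4 = P5 = P6

ECB encrypts each block independently with the same key, so equal ciphertext blocks imply equal plaintext blocks.
C4 = C5 = C6 = 0xD, so P4 = P5 = P6.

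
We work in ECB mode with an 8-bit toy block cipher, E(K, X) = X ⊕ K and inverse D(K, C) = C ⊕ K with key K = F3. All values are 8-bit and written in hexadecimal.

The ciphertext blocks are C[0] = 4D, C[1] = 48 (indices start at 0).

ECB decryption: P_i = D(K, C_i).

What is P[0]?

P[0] = BE

P[0]: D(K, 4D) = BE.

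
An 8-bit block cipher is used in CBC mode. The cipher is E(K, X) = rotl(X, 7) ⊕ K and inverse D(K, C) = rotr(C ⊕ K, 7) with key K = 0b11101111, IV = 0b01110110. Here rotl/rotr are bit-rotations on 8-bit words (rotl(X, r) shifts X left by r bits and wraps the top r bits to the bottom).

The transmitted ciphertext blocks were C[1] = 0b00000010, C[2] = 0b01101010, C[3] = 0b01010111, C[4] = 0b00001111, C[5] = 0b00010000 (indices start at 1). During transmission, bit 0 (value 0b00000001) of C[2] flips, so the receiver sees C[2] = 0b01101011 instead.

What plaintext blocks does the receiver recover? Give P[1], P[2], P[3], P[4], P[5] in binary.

P[1] = 0b10101101, P[2] = 0b00001011, P[3] = 0b00011010, P[4] = 0b10010110, P[5] = 0b11110000

CBC decryption: P_i = D(K, C_i) ⊕ C_{i−1}, with C_{0} = IV.
Only C[2] changed, to 0b01101011. In CBC, a change in C_i garbles P_i and flips the same bit in P_{i+1}. Decrypting the received ciphertext:
P[1]: D(K, 0b00000010) = 0b11011011; 0b11011011 ⊕ 0b01110110 = 0b10101101.
P[2]: D(K, 0b01101011) = 0b00001001; 0b00001001 ⊕ 0b00000010 = 0b00001011.
P[3]: D(K, 0b01010111) = 0b01110001; 0b01110001 ⊕ 0b01101011 = 0b00011010.
P[4]: D(K, 0b00001111) = 0b11000001; 0b11000001 ⊕ 0b01010111 = 0b10010110.
P[5]: D(K, 0b00010000) = 0b11111111; 0b11111111 ⊕ 0b00001111 = 0b11110000.
Blocks that differ from the original plaintext: P[2], P[3].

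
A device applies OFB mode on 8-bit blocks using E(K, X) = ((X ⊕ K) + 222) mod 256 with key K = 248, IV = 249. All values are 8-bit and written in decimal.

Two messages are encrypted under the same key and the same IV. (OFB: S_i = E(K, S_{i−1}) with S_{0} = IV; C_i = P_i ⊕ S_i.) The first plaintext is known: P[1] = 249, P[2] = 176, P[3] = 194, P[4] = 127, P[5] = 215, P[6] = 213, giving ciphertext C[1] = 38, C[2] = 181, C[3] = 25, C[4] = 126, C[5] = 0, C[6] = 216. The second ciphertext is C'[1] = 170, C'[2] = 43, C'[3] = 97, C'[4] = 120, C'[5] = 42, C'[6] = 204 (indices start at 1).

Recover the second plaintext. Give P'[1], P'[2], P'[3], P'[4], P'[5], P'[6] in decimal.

In OFB with a reused IV, both messages share the same keystream S_i, so C_i ⊕ C'_i = P_i ⊕ P'_i and thus P'_i = P_i ⊕ C_i ⊕ C'_i.
P'[1]: 249 ⊕ 38 ⊕ 170 = 117.
P'[2]: 176 ⊕ 181 ⊕ 43 = 46.
P'[3]: 194 ⊕ 25 ⊕ 97 = 186.
P'[4]: 127 ⊕ 126 ⊕ 120 = 121.
P'[5]: 215 ⊕ 0 ⊕ 42 = 253.
P'[6]: 213 ⊕ 216 ⊕ 204 = 193.

P'[1] = 117, P'[2] = 46, P'[3] = 186, P'[4] = 121, P'[5] = 253, P'[6] = 193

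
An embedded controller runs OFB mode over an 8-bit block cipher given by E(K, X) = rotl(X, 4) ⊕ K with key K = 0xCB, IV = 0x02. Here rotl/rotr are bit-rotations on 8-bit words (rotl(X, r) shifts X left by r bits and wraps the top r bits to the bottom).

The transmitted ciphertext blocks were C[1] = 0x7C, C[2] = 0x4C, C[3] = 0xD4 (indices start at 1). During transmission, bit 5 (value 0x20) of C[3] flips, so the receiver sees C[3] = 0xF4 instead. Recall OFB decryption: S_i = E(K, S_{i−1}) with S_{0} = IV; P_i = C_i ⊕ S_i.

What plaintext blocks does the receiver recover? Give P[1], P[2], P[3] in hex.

Only C[3] changed, to 0xF4. In OFB, a change in C_i flips the same bit in P_i only; the keystream is unaffected. Decrypting the received ciphertext:
P[1]: S = E(K, 0x02) = 0xEB; 0x7C ⊕ 0xEB = 0x97.
P[2]: S = E(K, 0xEB) = 0x75; 0x4C ⊕ 0x75 = 0x39.
P[3]: S = E(K, 0x75) = 0x9C; 0xF4 ⊕ 0x9C = 0x68.
Blocks that differ from the original plaintext: P[3].

P[1] = 0x97, P[2] = 0x39, P[3] = 0x68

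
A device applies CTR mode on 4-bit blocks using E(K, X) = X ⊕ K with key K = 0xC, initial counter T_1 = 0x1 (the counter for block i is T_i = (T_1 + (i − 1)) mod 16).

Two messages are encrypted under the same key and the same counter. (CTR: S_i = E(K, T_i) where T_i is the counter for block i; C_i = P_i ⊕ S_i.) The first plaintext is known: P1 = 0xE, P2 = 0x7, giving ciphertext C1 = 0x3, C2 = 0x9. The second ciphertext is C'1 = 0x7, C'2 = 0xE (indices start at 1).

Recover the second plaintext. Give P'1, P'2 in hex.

P'1 = 0xA, P'2 = 0x0

In CTR with a reused counter, both messages share the same keystream S_i, so C_i ⊕ C'_i = P_i ⊕ P'_i and thus P'_i = P_i ⊕ C_i ⊕ C'_i.
P'1: 0xE ⊕ 0x3 ⊕ 0x7 = 0xA.
P'2: 0x7 ⊕ 0x9 ⊕ 0xE = 0x0.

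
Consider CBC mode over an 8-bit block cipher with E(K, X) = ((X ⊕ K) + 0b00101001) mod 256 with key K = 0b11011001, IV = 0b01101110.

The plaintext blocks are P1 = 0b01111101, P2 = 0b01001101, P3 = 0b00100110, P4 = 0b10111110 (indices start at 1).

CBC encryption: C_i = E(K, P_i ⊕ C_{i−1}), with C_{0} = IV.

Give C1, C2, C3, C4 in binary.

C1: P1 ⊕ 0b01101110 = 0b00010011; E(K, 0b00010011) = 0b11110011.
C2: P2 ⊕ 0b11110011 = 0b10111110; E(K, 0b10111110) = 0b10010000.
C3: P3 ⊕ 0b10010000 = 0b10110110; E(K, 0b10110110) = 0b10011000.
C4: P4 ⊕ 0b10011000 = 0b00100110; E(K, 0b00100110) = 0b00101000.

C1 = 0b11110011, C2 = 0b10010000, C3 = 0b10011000, C4 = 0b00101000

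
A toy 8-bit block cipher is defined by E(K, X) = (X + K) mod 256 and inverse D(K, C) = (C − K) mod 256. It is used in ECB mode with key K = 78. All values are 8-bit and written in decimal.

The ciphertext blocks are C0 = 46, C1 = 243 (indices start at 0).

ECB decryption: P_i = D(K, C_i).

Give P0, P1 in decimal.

P0 = 224, P1 = 165

P0: D(K, 46) = 224.
P1: D(K, 243) = 165.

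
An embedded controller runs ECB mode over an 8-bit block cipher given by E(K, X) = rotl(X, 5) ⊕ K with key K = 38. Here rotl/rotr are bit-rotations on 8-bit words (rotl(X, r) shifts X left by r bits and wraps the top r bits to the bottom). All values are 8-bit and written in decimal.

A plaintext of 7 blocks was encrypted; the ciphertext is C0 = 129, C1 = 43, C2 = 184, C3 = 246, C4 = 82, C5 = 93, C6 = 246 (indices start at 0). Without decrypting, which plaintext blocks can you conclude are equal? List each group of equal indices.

P3 = P6

ECB encrypts each block independently with the same key, so equal ciphertext blocks imply equal plaintext blocks.
C3 = C6 = 246, so P3 = P6.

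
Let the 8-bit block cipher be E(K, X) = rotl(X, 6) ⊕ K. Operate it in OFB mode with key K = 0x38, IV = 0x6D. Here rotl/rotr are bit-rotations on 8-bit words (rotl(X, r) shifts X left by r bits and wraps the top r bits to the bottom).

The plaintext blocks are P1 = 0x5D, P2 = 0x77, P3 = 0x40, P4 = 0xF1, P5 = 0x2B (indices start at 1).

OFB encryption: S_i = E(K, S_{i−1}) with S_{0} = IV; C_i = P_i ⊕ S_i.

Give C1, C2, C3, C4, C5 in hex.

C1: S = E(K, 0x6D) = 0x63; 0x5D ⊕ 0x63 = 0x3E.
C2: S = E(K, 0x63) = 0xE0; 0x77 ⊕ 0xE0 = 0x97.
C3: S = E(K, 0xE0) = 0x00; 0x40 ⊕ 0x00 = 0x40.
C4: S = E(K, 0x00) = 0x38; 0xF1 ⊕ 0x38 = 0xC9.
C5: S = E(K, 0x38) = 0x36; 0x2B ⊕ 0x36 = 0x1D.

C1 = 0x3E, C2 = 0x97, C3 = 0x40, C4 = 0xC9, C5 = 0x1D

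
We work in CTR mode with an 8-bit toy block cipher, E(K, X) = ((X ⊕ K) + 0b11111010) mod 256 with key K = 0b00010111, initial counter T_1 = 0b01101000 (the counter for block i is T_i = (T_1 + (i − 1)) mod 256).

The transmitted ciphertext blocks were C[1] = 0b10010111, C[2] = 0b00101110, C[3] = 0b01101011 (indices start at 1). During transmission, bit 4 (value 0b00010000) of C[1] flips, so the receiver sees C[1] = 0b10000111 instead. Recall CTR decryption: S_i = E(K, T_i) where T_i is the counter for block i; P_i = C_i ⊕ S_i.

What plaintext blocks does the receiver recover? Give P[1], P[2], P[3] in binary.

P[1] = 0b11111110, P[2] = 0b01010110, P[3] = 0b00011100

Only C[1] changed, to 0b10000111. In CTR, a change in C_i flips the same bit in P_i only; the keystream is unaffected. Decrypting the received ciphertext:
P[1]: T = 0b01101000, S = E(K, T) = 0b01111001; 0b10000111 ⊕ 0b01111001 = 0b11111110.
P[2]: T = 0b01101001, S = E(K, T) = 0b01111000; 0b00101110 ⊕ 0b01111000 = 0b01010110.
P[3]: T = 0b01101010, S = E(K, T) = 0b01110111; 0b01101011 ⊕ 0b01110111 = 0b00011100.
Blocks that differ from the original plaintext: P[1].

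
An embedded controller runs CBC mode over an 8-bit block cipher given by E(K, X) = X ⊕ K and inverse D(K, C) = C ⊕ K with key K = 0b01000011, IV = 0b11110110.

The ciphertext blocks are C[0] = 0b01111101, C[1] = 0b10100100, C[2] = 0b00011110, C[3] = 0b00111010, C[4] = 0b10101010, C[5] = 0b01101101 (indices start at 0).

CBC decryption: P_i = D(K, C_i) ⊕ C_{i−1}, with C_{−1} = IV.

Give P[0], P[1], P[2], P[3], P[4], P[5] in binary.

P[0] = 0b11001000, P[1] = 0b10011010, P[2] = 0b11111001, P[3] = 0b01100111, P[4] = 0b11010011, P[5] = 0b10000100

P[0]: D(K, 0b01111101) = 0b00111110; 0b00111110 ⊕ 0b11110110 = 0b11001000.
P[1]: D(K, 0b10100100) = 0b11100111; 0b11100111 ⊕ 0b01111101 = 0b10011010.
P[2]: D(K, 0b00011110) = 0b01011101; 0b01011101 ⊕ 0b10100100 = 0b11111001.
P[3]: D(K, 0b00111010) = 0b01111001; 0b01111001 ⊕ 0b00011110 = 0b01100111.
P[4]: D(K, 0b10101010) = 0b11101001; 0b11101001 ⊕ 0b00111010 = 0b11010011.
P[5]: D(K, 0b01101101) = 0b00101110; 0b00101110 ⊕ 0b10101010 = 0b10000100.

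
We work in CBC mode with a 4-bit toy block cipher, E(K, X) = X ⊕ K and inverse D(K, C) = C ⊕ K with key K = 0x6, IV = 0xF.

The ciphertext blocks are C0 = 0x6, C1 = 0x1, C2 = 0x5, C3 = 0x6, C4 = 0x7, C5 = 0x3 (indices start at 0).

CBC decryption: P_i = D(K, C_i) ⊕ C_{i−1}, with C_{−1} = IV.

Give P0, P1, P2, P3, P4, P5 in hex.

P0: D(K, 0x6) = 0x0; 0x0 ⊕ 0xF = 0xF.
P1: D(K, 0x1) = 0x7; 0x7 ⊕ 0x6 = 0x1.
P2: D(K, 0x5) = 0x3; 0x3 ⊕ 0x1 = 0x2.
P3: D(K, 0x6) = 0x0; 0x0 ⊕ 0x5 = 0x5.
P4: D(K, 0x7) = 0x1; 0x1 ⊕ 0x6 = 0x7.
P5: D(K, 0x3) = 0x5; 0x5 ⊕ 0x7 = 0x2.

P0 = 0xF, P1 = 0x1, P2 = 0x2, P3 = 0x5, P4 = 0x7, P5 = 0x2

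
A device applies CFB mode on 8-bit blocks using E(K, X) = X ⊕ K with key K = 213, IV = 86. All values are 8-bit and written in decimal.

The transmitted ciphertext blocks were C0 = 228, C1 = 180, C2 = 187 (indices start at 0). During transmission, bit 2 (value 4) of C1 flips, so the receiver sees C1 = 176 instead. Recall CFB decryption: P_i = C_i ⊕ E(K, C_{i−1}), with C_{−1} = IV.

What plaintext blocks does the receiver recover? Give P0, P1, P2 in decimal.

Only C1 changed, to 176. In CFB, a change in C_i flips the same bit in P_i and garbles P_{i+1}. Decrypting the received ciphertext:
P0: E(K, 86) = 131; 228 ⊕ 131 = 103.
P1: E(K, 228) = 49; 176 ⊕ 49 = 129.
P2: E(K, 176) = 101; 187 ⊕ 101 = 222.
Blocks that differ from the original plaintext: P1, P2.

P0 = 103, P1 = 129, P2 = 222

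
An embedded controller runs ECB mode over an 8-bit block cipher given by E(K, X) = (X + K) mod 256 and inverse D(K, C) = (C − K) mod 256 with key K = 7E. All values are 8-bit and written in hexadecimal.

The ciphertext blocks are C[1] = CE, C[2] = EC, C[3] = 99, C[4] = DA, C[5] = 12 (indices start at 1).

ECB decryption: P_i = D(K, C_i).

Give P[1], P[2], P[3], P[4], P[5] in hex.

P[1]: D(K, CE) = 50.
P[2]: D(K, EC) = 6E.
P[3]: D(K, 99) = 1B.
P[4]: D(K, DA) = 5C.
P[5]: D(K, 12) = 94.

P[1] = 50, P[2] = 6E, P[3] = 1B, P[4] = 5C, P[5] = 94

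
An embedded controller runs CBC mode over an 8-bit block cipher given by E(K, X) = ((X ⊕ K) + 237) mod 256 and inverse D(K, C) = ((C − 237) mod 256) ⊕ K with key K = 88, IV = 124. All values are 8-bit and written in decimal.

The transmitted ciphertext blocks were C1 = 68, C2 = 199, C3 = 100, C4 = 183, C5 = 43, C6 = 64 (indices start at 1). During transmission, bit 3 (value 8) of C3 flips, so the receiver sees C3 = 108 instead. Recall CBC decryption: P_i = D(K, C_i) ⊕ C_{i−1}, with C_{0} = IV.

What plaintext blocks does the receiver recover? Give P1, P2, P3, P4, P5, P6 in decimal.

Only C3 changed, to 108. In CBC, a change in C_i garbles P_i and flips the same bit in P_{i+1}. Decrypting the received ciphertext:
P1: D(K, 68) = 15; 15 ⊕ 124 = 115.
P2: D(K, 199) = 130; 130 ⊕ 68 = 198.
P3: D(K, 108) = 39; 39 ⊕ 199 = 224.
P4: D(K, 183) = 146; 146 ⊕ 108 = 254.
P5: D(K, 43) = 102; 102 ⊕ 183 = 209.
P6: D(K, 64) = 11; 11 ⊕ 43 = 32.
Blocks that differ from the original plaintext: P3, P4.

P1 = 115, P2 = 198, P3 = 224, P4 = 254, P5 = 209, P6 = 32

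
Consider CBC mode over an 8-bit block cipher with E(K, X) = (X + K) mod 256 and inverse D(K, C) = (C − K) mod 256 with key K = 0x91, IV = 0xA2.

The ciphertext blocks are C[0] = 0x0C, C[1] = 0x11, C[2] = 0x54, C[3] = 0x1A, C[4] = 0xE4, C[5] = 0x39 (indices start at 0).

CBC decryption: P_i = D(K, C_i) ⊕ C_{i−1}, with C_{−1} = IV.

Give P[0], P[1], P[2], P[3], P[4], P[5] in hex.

P[0] = 0xD9, P[1] = 0x8C, P[2] = 0xD2, P[3] = 0xDD, P[4] = 0x49, P[5] = 0x4C

P[0]: D(K, 0x0C) = 0x7B; 0x7B ⊕ 0xA2 = 0xD9.
P[1]: D(K, 0x11) = 0x80; 0x80 ⊕ 0x0C = 0x8C.
P[2]: D(K, 0x54) = 0xC3; 0xC3 ⊕ 0x11 = 0xD2.
P[3]: D(K, 0x1A) = 0x89; 0x89 ⊕ 0x54 = 0xDD.
P[4]: D(K, 0xE4) = 0x53; 0x53 ⊕ 0x1A = 0x49.
P[5]: D(K, 0x39) = 0xA8; 0xA8 ⊕ 0xE4 = 0x4C.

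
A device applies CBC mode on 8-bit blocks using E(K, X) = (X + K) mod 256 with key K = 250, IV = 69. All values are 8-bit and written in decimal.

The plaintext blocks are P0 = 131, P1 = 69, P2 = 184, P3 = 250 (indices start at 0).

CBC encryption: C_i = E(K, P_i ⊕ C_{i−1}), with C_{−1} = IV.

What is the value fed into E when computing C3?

59

C0: P0 ⊕ 69 = 198; E(K, 198) = 192.
C1: P1 ⊕ 192 = 133; E(K, 133) = 127.
C2: P2 ⊕ 127 = 199; E(K, 199) = 193.
C3: P3 ⊕ 193 = 59; E(K, 59) = 53.
So the input to E for block 3 is 59.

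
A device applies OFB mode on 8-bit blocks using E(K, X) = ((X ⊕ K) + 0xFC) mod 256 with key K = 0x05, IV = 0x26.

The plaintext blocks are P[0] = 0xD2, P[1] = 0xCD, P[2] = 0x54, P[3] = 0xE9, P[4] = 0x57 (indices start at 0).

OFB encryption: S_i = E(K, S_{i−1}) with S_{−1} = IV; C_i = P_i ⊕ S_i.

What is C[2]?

C[0]: S = E(K, 0x26) = 0x1F; 0xD2 ⊕ 0x1F = 0xCD.
C[1]: S = E(K, 0x1F) = 0x16; 0xCD ⊕ 0x16 = 0xDB.
C[2]: S = E(K, 0x16) = 0x0F; 0x54 ⊕ 0x0F = 0x5B.

C[2] = 0x5B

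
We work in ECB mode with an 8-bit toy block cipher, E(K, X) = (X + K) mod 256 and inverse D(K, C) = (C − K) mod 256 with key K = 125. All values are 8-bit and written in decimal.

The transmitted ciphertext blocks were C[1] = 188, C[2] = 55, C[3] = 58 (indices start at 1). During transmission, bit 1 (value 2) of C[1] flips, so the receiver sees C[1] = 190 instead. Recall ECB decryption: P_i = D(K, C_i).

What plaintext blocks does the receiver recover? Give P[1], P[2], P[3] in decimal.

P[1] = 65, P[2] = 186, P[3] = 189

Only C[1] changed, to 190. In ECB, a change in C_i affects only P_i. Decrypting the received ciphertext:
P[1]: D(K, 190) = 65.
P[2]: D(K, 55) = 186.
P[3]: D(K, 58) = 189.
Blocks that differ from the original plaintext: P[1].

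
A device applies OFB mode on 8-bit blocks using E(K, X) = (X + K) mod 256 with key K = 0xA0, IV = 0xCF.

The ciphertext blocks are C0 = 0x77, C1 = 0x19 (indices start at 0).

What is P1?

P1 = 0x16

OFB decryption: S_i = E(K, S_{i−1}) with S_{−1} = IV; P_i = C_i ⊕ S_i.
P0: S = E(K, 0xCF) = 0x6F; 0x77 ⊕ 0x6F = 0x18.
P1: S = E(K, 0x6F) = 0x0F; 0x19 ⊕ 0x0F = 0x16.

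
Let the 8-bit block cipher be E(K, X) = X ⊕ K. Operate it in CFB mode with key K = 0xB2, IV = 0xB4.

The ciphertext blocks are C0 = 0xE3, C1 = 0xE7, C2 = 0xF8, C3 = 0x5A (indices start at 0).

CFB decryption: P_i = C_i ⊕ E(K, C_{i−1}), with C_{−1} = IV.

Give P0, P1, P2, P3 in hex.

P0: E(K, 0xB4) = 0x06; 0xE3 ⊕ 0x06 = 0xE5.
P1: E(K, 0xE3) = 0x51; 0xE7 ⊕ 0x51 = 0xB6.
P2: E(K, 0xE7) = 0x55; 0xF8 ⊕ 0x55 = 0xAD.
P3: E(K, 0xF8) = 0x4A; 0x5A ⊕ 0x4A = 0x10.

P0 = 0xE5, P1 = 0xB6, P2 = 0xAD, P3 = 0x10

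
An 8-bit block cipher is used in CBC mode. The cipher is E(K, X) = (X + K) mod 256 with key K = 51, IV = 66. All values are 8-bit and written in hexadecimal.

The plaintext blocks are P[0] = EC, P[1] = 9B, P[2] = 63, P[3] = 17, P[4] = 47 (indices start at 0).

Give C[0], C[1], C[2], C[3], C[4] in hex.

CBC encryption: C_i = E(K, P_i ⊕ C_{i−1}), with C_{−1} = IV.
C[0]: P[0] ⊕ 66 = 8A; E(K, 8A) = DB.
C[1]: P[1] ⊕ DB = 40; E(K, 40) = 91.
C[2]: P[2] ⊕ 91 = F2; E(K, F2) = 43.
C[3]: P[3] ⊕ 43 = 54; E(K, 54) = A5.
C[4]: P[4] ⊕ A5 = E2; E(K, E2) = 33.

C[0] = DB, C[1] = 91, C[2] = 43, C[3] = A5, C[4] = 33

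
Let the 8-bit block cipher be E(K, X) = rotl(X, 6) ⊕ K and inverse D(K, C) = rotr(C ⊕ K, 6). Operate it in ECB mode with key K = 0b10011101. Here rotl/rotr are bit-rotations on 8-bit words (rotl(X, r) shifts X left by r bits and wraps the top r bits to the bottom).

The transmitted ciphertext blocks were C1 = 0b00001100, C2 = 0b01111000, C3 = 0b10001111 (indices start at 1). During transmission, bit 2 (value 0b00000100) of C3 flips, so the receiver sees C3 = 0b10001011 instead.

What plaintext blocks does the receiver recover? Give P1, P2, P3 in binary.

ECB decryption: P_i = D(K, C_i).
Only C3 changed, to 0b10001011. In ECB, a change in C_i affects only P_i. Decrypting the received ciphertext:
P1: D(K, 0b00001100) = 0b01000110.
P2: D(K, 0b01111000) = 0b10010111.
P3: D(K, 0b10001011) = 0b01011000.
Blocks that differ from the original plaintext: P3.

P1 = 0b01000110, P2 = 0b10010111, P3 = 0b01011000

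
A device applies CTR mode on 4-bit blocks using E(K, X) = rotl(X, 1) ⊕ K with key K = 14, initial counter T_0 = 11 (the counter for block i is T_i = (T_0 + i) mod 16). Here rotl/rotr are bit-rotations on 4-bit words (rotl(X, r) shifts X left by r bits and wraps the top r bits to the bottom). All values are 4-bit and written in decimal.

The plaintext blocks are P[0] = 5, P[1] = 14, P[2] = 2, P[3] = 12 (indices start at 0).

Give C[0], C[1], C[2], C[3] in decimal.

C[0] = 12, C[1] = 9, C[2] = 7, C[3] = 15

CTR encryption: S_i = E(K, T_i) where T_i is the counter for block i; C_i = P_i ⊕ S_i.
C[0]: T = 11, S = E(K, T) = 9; 5 ⊕ 9 = 12.
C[1]: T = 12, S = E(K, T) = 7; 14 ⊕ 7 = 9.
C[2]: T = 13, S = E(K, T) = 5; 2 ⊕ 5 = 7.
C[3]: T = 14, S = E(K, T) = 3; 12 ⊕ 3 = 15.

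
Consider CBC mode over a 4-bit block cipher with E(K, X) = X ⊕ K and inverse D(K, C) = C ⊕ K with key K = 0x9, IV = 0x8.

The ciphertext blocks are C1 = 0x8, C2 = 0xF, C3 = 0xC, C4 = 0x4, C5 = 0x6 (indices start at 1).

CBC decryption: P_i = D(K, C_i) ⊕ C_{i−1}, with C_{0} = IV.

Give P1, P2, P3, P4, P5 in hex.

P1 = 0x9, P2 = 0xE, P3 = 0xA, P4 = 0x1, P5 = 0xB

P1: D(K, 0x8) = 0x1; 0x1 ⊕ 0x8 = 0x9.
P2: D(K, 0xF) = 0x6; 0x6 ⊕ 0x8 = 0xE.
P3: D(K, 0xC) = 0x5; 0x5 ⊕ 0xF = 0xA.
P4: D(K, 0x4) = 0xD; 0xD ⊕ 0xC = 0x1.
P5: D(K, 0x6) = 0xF; 0xF ⊕ 0x4 = 0xB.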